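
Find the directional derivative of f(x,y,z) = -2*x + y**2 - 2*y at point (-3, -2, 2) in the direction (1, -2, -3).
5*sqrt(14)/7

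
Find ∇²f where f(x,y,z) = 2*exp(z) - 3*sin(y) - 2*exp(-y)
2*exp(z) + 3*sin(y) - 2*exp(-y)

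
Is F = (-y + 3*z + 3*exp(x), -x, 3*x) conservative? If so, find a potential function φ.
Yes, F is conservative. φ = -x*y + 3*x*z + 3*exp(x)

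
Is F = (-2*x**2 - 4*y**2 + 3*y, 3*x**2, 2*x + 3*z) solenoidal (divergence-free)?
No, ∇·F = 3 - 4*x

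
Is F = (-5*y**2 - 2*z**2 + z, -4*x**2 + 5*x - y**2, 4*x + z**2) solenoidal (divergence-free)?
No, ∇·F = -2*y + 2*z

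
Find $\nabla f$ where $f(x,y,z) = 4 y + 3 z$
(0, 4, 3)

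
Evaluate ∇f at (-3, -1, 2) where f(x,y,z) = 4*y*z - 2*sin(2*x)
(-4*cos(6), 8, -4)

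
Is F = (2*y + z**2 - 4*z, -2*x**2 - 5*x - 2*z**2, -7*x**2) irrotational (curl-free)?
No, ∇×F = (4*z, 14*x + 2*z - 4, -4*x - 7)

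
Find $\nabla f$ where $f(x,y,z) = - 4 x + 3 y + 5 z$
(-4, 3, 5)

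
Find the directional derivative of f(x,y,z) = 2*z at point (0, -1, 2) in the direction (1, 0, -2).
-4*sqrt(5)/5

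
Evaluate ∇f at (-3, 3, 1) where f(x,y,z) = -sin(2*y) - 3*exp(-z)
(0, -2*cos(6), 3*exp(-1))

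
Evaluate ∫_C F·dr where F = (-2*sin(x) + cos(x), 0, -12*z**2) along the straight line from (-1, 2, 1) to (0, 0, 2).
-26 - 2*cos(1) + sin(1)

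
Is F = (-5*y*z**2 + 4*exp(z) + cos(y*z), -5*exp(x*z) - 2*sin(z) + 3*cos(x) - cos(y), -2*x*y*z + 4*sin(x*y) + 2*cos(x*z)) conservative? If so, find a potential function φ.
No, ∇×F = (-2*x*z + 5*x*exp(x*z) + 4*x*cos(x*y) + 2*cos(z), -8*y*z - y*sin(y*z) - 4*y*cos(x*y) + 2*z*sin(x*z) + 4*exp(z), 5*z**2 - 5*z*exp(x*z) + z*sin(y*z) - 3*sin(x)) ≠ 0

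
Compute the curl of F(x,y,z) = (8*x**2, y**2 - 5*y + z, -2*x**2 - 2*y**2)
(-4*y - 1, 4*x, 0)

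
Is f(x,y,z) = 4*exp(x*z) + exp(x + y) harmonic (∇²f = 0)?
No, ∇²f = 4*x**2*exp(x*z) + 4*z**2*exp(x*z) + 2*exp(x + y)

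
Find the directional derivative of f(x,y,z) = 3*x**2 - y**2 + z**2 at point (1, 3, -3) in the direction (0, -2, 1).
6*sqrt(5)/5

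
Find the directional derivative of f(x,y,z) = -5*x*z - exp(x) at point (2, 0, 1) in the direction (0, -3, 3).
-5*sqrt(2)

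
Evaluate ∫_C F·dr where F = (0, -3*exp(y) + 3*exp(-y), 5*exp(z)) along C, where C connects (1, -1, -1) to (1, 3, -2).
(3*(1 - exp(2))*exp(4) - 2*exp(2) - 3 + 5*E)*exp(-3)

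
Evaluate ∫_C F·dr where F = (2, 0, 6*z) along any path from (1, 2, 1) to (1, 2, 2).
9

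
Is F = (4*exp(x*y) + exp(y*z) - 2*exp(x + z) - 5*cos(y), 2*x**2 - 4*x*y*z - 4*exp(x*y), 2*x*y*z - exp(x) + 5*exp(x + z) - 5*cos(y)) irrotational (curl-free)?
No, ∇×F = (4*x*y + 2*x*z + 5*sin(y), -2*y*z + y*exp(y*z) + exp(x) - 7*exp(x + z), -4*x*exp(x*y) + 4*x - 4*y*z - 4*y*exp(x*y) - z*exp(y*z) - 5*sin(y))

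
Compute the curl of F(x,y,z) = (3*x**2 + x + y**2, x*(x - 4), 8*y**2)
(16*y, 0, 2*x - 2*y - 4)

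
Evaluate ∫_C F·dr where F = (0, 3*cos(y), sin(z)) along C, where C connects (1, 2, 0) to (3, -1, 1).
-3*sin(2) - 3*sin(1) - cos(1) + 1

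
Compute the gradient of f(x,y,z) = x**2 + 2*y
(2*x, 2, 0)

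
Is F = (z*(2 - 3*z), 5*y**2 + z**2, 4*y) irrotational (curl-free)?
No, ∇×F = (4 - 2*z, 2 - 6*z, 0)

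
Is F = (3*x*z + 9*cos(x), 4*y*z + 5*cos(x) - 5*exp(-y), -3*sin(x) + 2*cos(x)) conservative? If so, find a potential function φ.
No, ∇×F = (-4*y, 3*x + 2*sin(x) + 3*cos(x), -5*sin(x)) ≠ 0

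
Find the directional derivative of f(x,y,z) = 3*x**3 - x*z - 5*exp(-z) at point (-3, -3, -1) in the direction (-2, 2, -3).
sqrt(17)*(-173 - 15*E)/17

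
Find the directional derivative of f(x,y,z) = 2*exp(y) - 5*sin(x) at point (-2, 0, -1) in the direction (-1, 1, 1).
sqrt(3)*(5*cos(2) + 2)/3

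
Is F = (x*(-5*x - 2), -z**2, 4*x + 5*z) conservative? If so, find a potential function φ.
No, ∇×F = (2*z, -4, 0) ≠ 0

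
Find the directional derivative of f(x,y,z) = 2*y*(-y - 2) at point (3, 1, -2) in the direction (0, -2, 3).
16*sqrt(13)/13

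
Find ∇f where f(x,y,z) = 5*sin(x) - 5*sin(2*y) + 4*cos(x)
(-4*sin(x) + 5*cos(x), -10*cos(2*y), 0)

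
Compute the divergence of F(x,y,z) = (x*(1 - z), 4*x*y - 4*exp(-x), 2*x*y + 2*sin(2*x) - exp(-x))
4*x - z + 1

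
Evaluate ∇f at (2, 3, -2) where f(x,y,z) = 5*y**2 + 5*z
(0, 30, 5)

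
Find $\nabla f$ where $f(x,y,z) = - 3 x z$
(-3*z, 0, -3*x)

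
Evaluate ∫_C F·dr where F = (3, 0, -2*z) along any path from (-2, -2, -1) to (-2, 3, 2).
-3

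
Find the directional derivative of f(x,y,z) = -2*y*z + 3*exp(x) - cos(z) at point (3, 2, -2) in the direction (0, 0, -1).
sin(2) + 4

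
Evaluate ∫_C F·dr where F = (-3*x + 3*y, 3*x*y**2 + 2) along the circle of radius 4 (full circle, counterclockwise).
144*pi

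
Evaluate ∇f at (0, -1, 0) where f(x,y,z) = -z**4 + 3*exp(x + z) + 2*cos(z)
(3, 0, 3)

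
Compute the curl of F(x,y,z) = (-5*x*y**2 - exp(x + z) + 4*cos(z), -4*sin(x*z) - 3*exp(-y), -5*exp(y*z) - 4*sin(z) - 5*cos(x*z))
(4*x*cos(x*z) - 5*z*exp(y*z), -5*z*sin(x*z) - exp(x + z) - 4*sin(z), 10*x*y - 4*z*cos(x*z))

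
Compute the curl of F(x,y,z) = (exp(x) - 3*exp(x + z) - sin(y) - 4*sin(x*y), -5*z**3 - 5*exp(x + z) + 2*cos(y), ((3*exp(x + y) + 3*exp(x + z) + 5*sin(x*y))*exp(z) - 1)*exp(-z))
(5*x*cos(x*y) + 15*z**2 + 3*exp(x + y) + 5*exp(x + z), -5*y*cos(x*y) - 3*exp(x + y) - 6*exp(x + z), 4*x*cos(x*y) - 5*exp(x + z) + cos(y))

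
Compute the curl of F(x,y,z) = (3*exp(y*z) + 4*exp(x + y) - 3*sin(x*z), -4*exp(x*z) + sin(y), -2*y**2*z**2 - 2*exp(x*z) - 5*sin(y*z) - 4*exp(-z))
(4*x*exp(x*z) - 4*y*z**2 - 5*z*cos(y*z), -3*x*cos(x*z) + 3*y*exp(y*z) + 2*z*exp(x*z), -4*z*exp(x*z) - 3*z*exp(y*z) - 4*exp(x + y))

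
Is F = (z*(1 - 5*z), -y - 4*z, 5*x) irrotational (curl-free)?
No, ∇×F = (4, -10*z - 4, 0)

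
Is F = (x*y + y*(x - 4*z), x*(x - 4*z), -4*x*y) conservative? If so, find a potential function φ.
Yes, F is conservative. φ = x*y*(x - 4*z)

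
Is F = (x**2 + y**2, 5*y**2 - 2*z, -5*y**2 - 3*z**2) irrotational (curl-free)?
No, ∇×F = (2 - 10*y, 0, -2*y)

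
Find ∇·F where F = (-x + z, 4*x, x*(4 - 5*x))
-1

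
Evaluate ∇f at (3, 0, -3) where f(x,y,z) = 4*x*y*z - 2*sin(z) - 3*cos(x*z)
(9*sin(9), -36, -9*sin(9) - 2*cos(3))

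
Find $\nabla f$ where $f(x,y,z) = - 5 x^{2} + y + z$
(-10*x, 1, 1)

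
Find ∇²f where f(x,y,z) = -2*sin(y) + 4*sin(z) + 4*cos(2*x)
2*sin(y) - 4*sin(z) - 16*cos(2*x)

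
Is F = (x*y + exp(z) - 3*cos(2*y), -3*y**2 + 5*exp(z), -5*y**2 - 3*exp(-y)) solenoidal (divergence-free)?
No, ∇·F = -5*y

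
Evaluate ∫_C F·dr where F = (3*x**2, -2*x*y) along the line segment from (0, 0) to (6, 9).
-108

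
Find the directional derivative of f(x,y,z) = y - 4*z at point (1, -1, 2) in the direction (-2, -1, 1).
-5*sqrt(6)/6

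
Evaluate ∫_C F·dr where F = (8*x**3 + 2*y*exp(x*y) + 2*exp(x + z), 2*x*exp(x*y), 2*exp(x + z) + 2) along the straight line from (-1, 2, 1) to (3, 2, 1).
-2*exp(-2) + 2*exp(4) + 158 + 2*exp(6)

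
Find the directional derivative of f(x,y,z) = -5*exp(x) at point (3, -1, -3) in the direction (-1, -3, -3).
5*sqrt(19)*exp(3)/19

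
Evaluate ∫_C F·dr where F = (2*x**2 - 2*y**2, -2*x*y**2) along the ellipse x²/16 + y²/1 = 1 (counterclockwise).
-2*pi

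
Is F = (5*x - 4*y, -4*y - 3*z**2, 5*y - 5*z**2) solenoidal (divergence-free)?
No, ∇·F = 1 - 10*z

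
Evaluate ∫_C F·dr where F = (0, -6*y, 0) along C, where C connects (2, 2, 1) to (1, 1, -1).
9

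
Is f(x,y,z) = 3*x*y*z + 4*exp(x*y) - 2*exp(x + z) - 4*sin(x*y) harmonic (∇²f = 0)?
No, ∇²f = 4*x**2*(exp(x*y) + sin(x*y)) + 4*y**2*exp(x*y) + 4*y**2*sin(x*y) - 4*exp(x + z)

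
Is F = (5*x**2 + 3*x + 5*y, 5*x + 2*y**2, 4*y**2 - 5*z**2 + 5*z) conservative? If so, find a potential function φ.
No, ∇×F = (8*y, 0, 0) ≠ 0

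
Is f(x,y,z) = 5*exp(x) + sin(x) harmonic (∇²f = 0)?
No, ∇²f = 5*exp(x) - sin(x)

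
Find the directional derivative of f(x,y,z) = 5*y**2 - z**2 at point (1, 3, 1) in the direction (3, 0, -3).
sqrt(2)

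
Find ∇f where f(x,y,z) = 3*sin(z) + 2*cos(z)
(0, 0, -2*sin(z) + 3*cos(z))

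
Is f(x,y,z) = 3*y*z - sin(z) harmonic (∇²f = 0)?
No, ∇²f = sin(z)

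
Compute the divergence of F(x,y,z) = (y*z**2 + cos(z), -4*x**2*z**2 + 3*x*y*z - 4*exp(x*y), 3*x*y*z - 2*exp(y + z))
3*x*y + 3*x*z - 4*x*exp(x*y) - 2*exp(y + z)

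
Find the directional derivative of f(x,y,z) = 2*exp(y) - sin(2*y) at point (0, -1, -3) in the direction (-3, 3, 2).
3*sqrt(22)*(1 - E*cos(2))*exp(-1)/11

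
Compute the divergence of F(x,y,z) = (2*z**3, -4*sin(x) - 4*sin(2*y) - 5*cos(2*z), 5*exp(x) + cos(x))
-8*cos(2*y)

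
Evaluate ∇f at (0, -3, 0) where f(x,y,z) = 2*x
(2, 0, 0)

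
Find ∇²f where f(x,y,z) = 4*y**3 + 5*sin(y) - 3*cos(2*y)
24*y - 5*sin(y) + 12*cos(2*y)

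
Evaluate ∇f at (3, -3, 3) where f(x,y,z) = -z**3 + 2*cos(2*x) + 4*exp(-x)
(-4*exp(-3) - 4*sin(6), 0, -27)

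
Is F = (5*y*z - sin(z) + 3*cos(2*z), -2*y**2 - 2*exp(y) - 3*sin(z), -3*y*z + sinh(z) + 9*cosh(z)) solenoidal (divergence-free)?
No, ∇·F = -7*y - 2*exp(y) + 9*sinh(z) + cosh(z)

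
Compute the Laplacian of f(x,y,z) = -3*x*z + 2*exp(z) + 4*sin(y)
2*exp(z) - 4*sin(y)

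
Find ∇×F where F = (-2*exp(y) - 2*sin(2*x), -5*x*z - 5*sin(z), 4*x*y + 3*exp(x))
(9*x + 5*cos(z), -4*y - 3*exp(x), -5*z + 2*exp(y))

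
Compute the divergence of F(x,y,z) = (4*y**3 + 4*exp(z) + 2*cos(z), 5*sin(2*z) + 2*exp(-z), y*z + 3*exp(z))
y + 3*exp(z)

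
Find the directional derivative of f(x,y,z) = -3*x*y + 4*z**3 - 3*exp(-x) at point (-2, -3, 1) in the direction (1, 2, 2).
exp(2) + 15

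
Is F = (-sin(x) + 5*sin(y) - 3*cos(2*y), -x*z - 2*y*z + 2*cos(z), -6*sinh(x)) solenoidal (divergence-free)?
No, ∇·F = -2*z - cos(x)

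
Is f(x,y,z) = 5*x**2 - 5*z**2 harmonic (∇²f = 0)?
Yes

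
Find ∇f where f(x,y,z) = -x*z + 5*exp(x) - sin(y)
(-z + 5*exp(x), -cos(y), -x)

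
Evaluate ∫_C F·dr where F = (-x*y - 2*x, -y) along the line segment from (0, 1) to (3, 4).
-30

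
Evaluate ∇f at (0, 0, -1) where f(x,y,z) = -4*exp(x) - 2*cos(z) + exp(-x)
(-5, 0, -2*sin(1))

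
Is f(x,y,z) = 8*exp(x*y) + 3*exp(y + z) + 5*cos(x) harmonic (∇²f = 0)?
No, ∇²f = 8*x**2*exp(x*y) + 8*y**2*exp(x*y) + 6*exp(y + z) - 5*cos(x)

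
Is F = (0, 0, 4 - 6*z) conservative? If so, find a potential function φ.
Yes, F is conservative. φ = z*(4 - 3*z)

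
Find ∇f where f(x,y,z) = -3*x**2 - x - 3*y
(-6*x - 1, -3, 0)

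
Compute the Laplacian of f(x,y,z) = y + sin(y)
-sin(y)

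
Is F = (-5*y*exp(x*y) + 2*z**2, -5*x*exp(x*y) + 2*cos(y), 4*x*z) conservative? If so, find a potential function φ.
Yes, F is conservative. φ = 2*x*z**2 - 5*exp(x*y) + 2*sin(y)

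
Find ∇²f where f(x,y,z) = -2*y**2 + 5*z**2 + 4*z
6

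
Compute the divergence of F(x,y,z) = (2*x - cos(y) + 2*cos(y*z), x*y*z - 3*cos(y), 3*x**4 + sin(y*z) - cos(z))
x*z + y*cos(y*z) + 3*sin(y) + sin(z) + 2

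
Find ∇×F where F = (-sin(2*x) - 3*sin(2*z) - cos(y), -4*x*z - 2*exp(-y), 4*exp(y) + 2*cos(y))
(4*x + 4*exp(y) - 2*sin(y), -6*cos(2*z), -4*z - sin(y))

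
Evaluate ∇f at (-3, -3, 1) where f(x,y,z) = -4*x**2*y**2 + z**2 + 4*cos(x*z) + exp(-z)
(4*sin(3) + 216, 216, -12*sin(3) - exp(-1) + 2)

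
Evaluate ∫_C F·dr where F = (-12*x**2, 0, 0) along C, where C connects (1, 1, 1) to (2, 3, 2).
-28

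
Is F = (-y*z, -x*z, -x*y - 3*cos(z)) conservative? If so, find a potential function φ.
Yes, F is conservative. φ = -x*y*z - 3*sin(z)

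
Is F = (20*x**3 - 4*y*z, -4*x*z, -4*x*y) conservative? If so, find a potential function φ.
Yes, F is conservative. φ = x*(5*x**3 - 4*y*z)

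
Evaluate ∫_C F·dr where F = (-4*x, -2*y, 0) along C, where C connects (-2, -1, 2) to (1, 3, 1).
-2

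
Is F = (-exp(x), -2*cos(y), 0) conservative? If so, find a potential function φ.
Yes, F is conservative. φ = -exp(x) - 2*sin(y)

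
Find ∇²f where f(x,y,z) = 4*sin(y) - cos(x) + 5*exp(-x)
-4*sin(y) + cos(x) + 5*exp(-x)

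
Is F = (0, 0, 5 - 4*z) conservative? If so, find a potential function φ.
Yes, F is conservative. φ = z*(5 - 2*z)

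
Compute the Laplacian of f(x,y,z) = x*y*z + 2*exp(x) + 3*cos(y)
2*exp(x) - 3*cos(y)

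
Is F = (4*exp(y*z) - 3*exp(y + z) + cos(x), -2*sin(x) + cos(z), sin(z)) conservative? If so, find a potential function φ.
No, ∇×F = (sin(z), 4*y*exp(y*z) - 3*exp(y + z), -4*z*exp(y*z) + 3*exp(y + z) - 2*cos(x)) ≠ 0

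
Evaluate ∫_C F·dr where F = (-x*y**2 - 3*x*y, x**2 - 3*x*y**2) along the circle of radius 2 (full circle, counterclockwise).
-12*pi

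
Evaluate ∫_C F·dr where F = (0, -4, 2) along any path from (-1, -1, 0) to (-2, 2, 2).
-8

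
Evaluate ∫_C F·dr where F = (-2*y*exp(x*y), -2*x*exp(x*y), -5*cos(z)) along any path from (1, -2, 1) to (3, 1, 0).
-2*exp(3) + 2*exp(-2) + 5*sin(1)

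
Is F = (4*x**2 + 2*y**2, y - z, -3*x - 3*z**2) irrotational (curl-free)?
No, ∇×F = (1, 3, -4*y)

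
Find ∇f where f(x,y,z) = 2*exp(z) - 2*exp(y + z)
(0, -2*exp(y + z), 2*exp(z) - 2*exp(y + z))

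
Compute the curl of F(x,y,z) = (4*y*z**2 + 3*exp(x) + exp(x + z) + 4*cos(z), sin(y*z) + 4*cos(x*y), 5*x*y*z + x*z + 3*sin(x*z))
(5*x*z - y*cos(y*z), 3*y*z - 3*z*cos(x*z) - z + exp(x + z) - 4*sin(z), -4*y*sin(x*y) - 4*z**2)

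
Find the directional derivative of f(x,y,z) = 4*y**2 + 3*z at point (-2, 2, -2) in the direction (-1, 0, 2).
6*sqrt(5)/5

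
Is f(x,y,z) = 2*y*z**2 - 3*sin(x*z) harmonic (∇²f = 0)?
No, ∇²f = 3*x**2*sin(x*z) + 4*y + 3*z**2*sin(x*z)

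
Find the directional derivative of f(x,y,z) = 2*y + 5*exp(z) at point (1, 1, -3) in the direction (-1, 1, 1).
sqrt(3)*(5 + 2*exp(3))*exp(-3)/3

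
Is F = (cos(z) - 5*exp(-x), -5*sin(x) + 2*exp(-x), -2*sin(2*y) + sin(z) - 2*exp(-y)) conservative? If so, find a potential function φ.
No, ∇×F = (-4*cos(2*y) + 2*exp(-y), -sin(z), -5*cos(x) - 2*exp(-x)) ≠ 0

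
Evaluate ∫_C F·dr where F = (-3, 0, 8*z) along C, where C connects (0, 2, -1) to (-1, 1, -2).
15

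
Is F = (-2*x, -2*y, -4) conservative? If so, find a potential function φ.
Yes, F is conservative. φ = -x**2 - y**2 - 4*z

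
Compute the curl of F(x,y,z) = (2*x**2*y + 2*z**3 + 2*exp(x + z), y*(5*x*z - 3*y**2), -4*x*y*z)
(x*(-5*y - 4*z), 4*y*z + 6*z**2 + 2*exp(x + z), -2*x**2 + 5*y*z)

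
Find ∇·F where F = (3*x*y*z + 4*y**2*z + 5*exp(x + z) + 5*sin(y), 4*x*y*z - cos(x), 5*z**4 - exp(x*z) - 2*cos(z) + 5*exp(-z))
4*x*z - x*exp(x*z) + 3*y*z + 20*z**3 + 5*exp(x + z) + 2*sin(z) - 5*exp(-z)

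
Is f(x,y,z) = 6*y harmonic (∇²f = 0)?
Yes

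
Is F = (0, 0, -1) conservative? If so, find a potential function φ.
Yes, F is conservative. φ = -z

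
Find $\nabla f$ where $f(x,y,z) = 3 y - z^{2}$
(0, 3, -2*z)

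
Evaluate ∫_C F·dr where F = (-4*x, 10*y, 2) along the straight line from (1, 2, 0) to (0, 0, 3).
-12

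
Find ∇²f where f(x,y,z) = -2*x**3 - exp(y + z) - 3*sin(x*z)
3*x**2*sin(x*z) - 12*x + 3*z**2*sin(x*z) - 2*exp(y + z)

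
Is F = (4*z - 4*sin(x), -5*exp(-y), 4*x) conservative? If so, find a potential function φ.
Yes, F is conservative. φ = 4*x*z + 4*cos(x) + 5*exp(-y)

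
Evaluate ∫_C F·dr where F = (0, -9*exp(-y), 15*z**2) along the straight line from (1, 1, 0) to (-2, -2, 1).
-9*exp(-1) + 5 + 9*exp(2)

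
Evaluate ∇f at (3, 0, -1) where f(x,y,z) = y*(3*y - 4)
(0, -4, 0)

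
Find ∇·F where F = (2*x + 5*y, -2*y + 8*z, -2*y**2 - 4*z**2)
-8*z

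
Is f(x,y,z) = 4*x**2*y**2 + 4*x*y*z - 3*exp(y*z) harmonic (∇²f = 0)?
No, ∇²f = 8*x**2 - 3*y**2*exp(y*z) + 8*y**2 - 3*z**2*exp(y*z)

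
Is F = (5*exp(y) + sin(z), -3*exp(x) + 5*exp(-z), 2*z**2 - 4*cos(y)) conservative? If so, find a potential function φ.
No, ∇×F = (4*sin(y) + 5*exp(-z), cos(z), -3*exp(x) - 5*exp(y)) ≠ 0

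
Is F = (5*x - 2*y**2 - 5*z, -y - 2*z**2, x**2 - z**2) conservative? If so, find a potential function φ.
No, ∇×F = (4*z, -2*x - 5, 4*y) ≠ 0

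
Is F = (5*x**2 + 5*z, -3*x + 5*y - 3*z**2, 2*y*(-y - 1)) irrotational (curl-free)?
No, ∇×F = (-4*y + 6*z - 2, 5, -3)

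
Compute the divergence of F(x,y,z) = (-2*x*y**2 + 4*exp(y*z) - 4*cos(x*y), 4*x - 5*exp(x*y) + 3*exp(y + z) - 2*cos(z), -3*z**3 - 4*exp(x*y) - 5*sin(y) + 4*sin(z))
-5*x*exp(x*y) - 2*y**2 + 4*y*sin(x*y) - 9*z**2 + 3*exp(y + z) + 4*cos(z)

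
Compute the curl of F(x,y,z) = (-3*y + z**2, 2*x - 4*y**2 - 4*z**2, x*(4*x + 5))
(8*z, -8*x + 2*z - 5, 5)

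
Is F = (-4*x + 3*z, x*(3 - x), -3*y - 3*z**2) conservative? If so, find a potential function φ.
No, ∇×F = (-3, 3, 3 - 2*x) ≠ 0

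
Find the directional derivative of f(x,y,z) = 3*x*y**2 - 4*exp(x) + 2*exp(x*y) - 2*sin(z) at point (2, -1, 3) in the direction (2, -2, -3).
2*sqrt(17)*(-4*exp(4) + 3*exp(2)*cos(3) - 6 + 15*exp(2))*exp(-2)/17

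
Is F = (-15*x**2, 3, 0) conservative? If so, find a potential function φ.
Yes, F is conservative. φ = -5*x**3 + 3*y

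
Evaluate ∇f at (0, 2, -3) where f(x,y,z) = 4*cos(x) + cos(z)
(0, 0, sin(3))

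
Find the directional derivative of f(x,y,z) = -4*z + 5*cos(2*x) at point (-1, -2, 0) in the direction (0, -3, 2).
-8*sqrt(13)/13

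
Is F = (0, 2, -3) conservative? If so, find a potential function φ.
Yes, F is conservative. φ = 2*y - 3*z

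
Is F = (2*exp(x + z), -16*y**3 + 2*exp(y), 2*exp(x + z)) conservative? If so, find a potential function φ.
Yes, F is conservative. φ = -4*y**4 + 2*exp(y) + 2*exp(x + z)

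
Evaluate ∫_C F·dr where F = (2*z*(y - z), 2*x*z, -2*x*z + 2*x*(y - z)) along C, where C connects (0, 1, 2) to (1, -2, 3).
-30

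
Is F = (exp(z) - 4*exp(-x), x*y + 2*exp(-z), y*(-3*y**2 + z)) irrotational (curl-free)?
No, ∇×F = (-9*y**2 + z + 2*exp(-z), exp(z), y)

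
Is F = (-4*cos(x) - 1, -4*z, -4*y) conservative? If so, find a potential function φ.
Yes, F is conservative. φ = -x - 4*y*z - 4*sin(x)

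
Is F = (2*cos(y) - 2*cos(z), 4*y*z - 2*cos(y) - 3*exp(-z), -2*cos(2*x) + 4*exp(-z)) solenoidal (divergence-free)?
No, ∇·F = 4*z + 2*sin(y) - 4*exp(-z)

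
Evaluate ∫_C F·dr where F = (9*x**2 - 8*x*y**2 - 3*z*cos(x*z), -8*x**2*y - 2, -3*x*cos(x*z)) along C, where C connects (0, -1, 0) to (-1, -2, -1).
-17 - 3*sin(1)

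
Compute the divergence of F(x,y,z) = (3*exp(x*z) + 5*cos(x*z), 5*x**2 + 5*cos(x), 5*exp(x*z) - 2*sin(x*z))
5*x*exp(x*z) - 2*x*cos(x*z) + 3*z*exp(x*z) - 5*z*sin(x*z)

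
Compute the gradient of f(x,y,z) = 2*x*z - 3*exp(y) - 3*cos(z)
(2*z, -3*exp(y), 2*x + 3*sin(z))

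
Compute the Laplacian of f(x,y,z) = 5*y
0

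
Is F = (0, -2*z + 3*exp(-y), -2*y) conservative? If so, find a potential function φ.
Yes, F is conservative. φ = -2*y*z - 3*exp(-y)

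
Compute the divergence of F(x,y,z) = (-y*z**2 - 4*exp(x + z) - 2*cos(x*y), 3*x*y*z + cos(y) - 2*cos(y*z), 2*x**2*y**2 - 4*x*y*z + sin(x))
-4*x*y + 3*x*z + 2*y*sin(x*y) + 2*z*sin(y*z) - 4*exp(x + z) - sin(y)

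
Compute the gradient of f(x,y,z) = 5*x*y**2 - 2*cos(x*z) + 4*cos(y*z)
(5*y**2 + 2*z*sin(x*z), 10*x*y - 4*z*sin(y*z), 2*x*sin(x*z) - 4*y*sin(y*z))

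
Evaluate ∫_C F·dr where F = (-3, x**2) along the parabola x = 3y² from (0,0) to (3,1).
-36/5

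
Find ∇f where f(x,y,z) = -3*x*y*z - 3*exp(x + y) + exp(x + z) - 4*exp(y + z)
(-3*y*z - 3*exp(x + y) + exp(x + z), -3*x*z - 3*exp(x + y) - 4*exp(y + z), -3*x*y + exp(x + z) - 4*exp(y + z))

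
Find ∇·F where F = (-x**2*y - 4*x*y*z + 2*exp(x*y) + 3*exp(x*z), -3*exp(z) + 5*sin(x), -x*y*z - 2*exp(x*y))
-3*x*y - 4*y*z + 2*y*exp(x*y) + 3*z*exp(x*z)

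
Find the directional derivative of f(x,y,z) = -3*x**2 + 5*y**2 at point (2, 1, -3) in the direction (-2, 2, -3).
44*sqrt(17)/17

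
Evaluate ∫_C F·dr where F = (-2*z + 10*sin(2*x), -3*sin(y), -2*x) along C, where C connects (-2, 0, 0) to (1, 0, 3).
-6 + 5*cos(4) - 5*cos(2)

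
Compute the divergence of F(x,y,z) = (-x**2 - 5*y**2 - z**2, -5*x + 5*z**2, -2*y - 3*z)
-2*x - 3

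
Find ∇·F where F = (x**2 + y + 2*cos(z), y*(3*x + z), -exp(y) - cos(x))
5*x + z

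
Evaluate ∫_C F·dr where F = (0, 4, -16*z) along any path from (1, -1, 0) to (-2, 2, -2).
-20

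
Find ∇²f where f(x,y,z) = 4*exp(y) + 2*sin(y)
4*exp(y) - 2*sin(y)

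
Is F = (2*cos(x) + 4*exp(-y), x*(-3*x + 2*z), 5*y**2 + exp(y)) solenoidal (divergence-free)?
No, ∇·F = -2*sin(x)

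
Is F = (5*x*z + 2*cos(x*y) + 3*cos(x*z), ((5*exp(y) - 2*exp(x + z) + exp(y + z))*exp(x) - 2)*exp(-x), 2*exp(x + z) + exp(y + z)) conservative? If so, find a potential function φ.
No, ∇×F = (2*exp(x + z), -3*x*sin(x*z) + 5*x - 2*exp(x + z), 2*x*sin(x*y) - 2*exp(x + z) + 2*exp(-x)) ≠ 0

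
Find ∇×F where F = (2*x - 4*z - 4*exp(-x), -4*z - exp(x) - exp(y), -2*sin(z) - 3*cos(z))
(4, -4, -exp(x))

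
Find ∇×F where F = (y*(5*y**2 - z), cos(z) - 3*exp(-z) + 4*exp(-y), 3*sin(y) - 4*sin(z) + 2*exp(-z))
(sin(z) + 3*cos(y) - 3*exp(-z), -y, -15*y**2 + z)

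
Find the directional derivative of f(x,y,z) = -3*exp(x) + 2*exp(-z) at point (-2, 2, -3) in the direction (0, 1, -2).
4*sqrt(5)*exp(3)/5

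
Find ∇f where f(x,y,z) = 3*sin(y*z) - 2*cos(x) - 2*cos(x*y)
(2*y*sin(x*y) + 2*sin(x), 2*x*sin(x*y) + 3*z*cos(y*z), 3*y*cos(y*z))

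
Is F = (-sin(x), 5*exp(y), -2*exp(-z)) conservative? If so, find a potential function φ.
Yes, F is conservative. φ = 5*exp(y) + cos(x) + 2*exp(-z)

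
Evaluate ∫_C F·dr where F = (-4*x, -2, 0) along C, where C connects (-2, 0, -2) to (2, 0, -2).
0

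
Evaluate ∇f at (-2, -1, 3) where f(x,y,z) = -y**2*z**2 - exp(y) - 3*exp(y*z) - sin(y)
(0, -cos(1) - 9*exp(-3) - exp(-1) + 18, -6 + 3*exp(-3))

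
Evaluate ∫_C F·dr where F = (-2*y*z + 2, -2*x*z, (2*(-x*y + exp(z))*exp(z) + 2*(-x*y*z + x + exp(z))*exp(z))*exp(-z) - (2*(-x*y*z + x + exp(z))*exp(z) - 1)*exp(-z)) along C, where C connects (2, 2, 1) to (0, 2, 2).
-3*sinh(1) - cosh(1) + cosh(2) + 4 + 3*sinh(2)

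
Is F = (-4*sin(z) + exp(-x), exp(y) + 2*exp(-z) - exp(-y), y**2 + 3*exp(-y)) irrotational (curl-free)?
No, ∇×F = (2*y + 2*exp(-z) - 3*exp(-y), -4*cos(z), 0)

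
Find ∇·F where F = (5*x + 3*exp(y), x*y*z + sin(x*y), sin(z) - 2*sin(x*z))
x*z + x*cos(x*y) - 2*x*cos(x*z) + cos(z) + 5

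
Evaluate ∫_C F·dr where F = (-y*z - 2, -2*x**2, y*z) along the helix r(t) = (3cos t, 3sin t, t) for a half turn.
3*pi + 12 + 9*pi**2/4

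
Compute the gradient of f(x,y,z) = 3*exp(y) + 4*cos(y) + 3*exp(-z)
(0, 3*exp(y) - 4*sin(y), -3*exp(-z))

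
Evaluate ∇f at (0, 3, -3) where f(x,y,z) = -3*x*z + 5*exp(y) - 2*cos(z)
(9, 5*exp(3), -2*sin(3))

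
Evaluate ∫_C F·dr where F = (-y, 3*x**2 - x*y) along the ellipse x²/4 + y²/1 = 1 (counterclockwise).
2*pi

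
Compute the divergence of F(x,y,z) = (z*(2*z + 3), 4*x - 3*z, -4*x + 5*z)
5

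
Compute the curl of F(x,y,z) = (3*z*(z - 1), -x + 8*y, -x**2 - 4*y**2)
(-8*y, 2*x + 6*z - 3, -1)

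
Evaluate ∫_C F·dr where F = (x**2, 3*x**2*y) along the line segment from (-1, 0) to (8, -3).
2277/4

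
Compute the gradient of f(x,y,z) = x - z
(1, 0, -1)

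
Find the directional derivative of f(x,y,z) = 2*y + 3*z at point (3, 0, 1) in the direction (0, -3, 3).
sqrt(2)/2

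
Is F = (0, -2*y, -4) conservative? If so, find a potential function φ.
Yes, F is conservative. φ = -y**2 - 4*z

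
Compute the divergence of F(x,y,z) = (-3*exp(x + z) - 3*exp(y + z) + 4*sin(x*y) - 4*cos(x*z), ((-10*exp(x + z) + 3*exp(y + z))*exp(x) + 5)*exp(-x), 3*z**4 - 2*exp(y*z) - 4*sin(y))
-2*y*exp(y*z) + 4*y*cos(x*y) + 12*z**3 + 4*z*sin(x*z) - 3*exp(x + z) + 3*exp(y + z)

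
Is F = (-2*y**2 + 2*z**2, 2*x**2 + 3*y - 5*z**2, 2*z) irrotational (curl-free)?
No, ∇×F = (10*z, 4*z, 4*x + 4*y)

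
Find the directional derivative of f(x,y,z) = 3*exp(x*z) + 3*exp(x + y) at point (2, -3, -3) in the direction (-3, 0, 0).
3*(3 - exp(5))*exp(-6)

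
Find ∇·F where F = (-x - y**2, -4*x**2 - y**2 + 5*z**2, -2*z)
-2*y - 3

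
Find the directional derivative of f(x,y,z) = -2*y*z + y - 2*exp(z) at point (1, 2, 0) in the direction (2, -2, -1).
4/3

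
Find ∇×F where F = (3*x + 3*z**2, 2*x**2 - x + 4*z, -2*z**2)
(-4, 6*z, 4*x - 1)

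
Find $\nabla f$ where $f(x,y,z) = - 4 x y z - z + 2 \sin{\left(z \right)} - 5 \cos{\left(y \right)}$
(-4*y*z, -4*x*z + 5*sin(y), -4*x*y + 2*cos(z) - 1)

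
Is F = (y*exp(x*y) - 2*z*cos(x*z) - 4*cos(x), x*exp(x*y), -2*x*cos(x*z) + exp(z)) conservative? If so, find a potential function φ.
Yes, F is conservative. φ = exp(z) + exp(x*y) - 4*sin(x) - 2*sin(x*z)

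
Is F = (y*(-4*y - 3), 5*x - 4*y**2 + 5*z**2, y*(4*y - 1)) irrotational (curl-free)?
No, ∇×F = (8*y - 10*z - 1, 0, 8*y + 8)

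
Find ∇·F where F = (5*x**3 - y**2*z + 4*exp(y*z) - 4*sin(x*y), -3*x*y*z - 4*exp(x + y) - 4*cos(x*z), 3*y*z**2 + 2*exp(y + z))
15*x**2 - 3*x*z + 6*y*z - 4*y*cos(x*y) - 4*exp(x + y) + 2*exp(y + z)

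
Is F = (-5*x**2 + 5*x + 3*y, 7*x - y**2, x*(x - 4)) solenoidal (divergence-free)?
No, ∇·F = -10*x - 2*y + 5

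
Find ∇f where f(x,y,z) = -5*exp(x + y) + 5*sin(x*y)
(5*y*cos(x*y) - 5*exp(x + y), 5*x*cos(x*y) - 5*exp(x + y), 0)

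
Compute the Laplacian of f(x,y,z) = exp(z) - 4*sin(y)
exp(z) + 4*sin(y)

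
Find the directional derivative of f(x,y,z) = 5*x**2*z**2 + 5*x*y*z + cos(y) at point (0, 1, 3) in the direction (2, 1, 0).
sqrt(5)*(30 - sin(1))/5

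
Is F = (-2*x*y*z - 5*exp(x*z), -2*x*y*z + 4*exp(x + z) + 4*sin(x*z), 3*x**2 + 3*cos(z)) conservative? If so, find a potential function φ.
No, ∇×F = (2*x*y - 4*x*cos(x*z) - 4*exp(x + z), x*(-2*y - 5*exp(x*z) - 6), 2*x*z - 2*y*z + 4*z*cos(x*z) + 4*exp(x + z)) ≠ 0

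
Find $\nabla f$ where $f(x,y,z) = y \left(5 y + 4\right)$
(0, 10*y + 4, 0)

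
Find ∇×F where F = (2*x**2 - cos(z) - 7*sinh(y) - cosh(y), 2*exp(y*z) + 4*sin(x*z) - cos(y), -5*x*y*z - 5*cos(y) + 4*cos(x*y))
(-5*x*z - 4*x*sin(x*y) - 4*x*cos(x*z) - 2*y*exp(y*z) + 5*sin(y), 5*y*z + 4*y*sin(x*y) + sin(z), 4*z*cos(x*z) + sinh(y) + 7*cosh(y))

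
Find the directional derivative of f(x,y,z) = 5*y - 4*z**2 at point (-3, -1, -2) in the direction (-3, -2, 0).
-10*sqrt(13)/13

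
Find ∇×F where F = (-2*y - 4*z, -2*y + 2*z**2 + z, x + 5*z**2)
(-4*z - 1, -5, 2)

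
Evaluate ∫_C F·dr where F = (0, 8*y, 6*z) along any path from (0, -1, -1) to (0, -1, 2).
9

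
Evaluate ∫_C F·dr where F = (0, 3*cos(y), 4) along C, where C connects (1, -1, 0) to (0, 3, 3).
3*sin(3) + 3*sin(1) + 12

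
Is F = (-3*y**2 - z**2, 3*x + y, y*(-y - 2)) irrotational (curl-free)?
No, ∇×F = (-2*y - 2, -2*z, 6*y + 3)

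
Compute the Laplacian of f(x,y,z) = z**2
2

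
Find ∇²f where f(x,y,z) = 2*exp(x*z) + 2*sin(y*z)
2*x**2*exp(x*z) - 2*y**2*sin(y*z) + 2*z**2*exp(x*z) - 2*z**2*sin(y*z)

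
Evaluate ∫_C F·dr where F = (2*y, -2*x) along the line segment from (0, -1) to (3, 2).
-6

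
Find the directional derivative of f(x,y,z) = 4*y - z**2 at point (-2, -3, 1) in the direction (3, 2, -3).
7*sqrt(22)/11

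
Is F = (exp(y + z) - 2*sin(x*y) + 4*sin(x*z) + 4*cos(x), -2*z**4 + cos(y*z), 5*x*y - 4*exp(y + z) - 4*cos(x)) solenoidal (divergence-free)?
No, ∇·F = -2*y*cos(x*y) - z*sin(y*z) + 4*z*cos(x*z) - 4*exp(y + z) - 4*sin(x)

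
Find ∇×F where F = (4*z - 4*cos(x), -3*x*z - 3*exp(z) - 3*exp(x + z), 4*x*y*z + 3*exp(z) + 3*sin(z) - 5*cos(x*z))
(4*x*z + 3*x + 3*exp(z) + 3*exp(x + z), -4*y*z - 5*z*sin(x*z) + 4, -3*z - 3*exp(x + z))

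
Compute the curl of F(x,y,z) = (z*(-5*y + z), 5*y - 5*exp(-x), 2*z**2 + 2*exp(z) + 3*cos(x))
(0, -5*y + 2*z + 3*sin(x), 5*z + 5*exp(-x))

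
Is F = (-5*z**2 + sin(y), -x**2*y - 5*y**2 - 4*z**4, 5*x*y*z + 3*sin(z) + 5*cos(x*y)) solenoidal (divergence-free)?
No, ∇·F = -x**2 + 5*x*y - 10*y + 3*cos(z)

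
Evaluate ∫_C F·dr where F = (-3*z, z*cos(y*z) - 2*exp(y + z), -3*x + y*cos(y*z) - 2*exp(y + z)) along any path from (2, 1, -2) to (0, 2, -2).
-14 + 2*exp(-1) - sin(4) + sin(2)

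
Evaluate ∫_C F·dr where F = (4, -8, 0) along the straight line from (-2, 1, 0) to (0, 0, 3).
16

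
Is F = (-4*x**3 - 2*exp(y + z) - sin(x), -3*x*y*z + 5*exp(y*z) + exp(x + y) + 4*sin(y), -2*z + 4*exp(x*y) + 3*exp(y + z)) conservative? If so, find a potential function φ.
No, ∇×F = (3*x*y + 4*x*exp(x*y) - 5*y*exp(y*z) + 3*exp(y + z), -4*y*exp(x*y) - 2*exp(y + z), -3*y*z + exp(x + y) + 2*exp(y + z)) ≠ 0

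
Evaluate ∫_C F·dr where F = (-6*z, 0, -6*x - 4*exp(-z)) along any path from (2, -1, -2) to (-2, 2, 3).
-4*exp(2) + 4*exp(-3) + 12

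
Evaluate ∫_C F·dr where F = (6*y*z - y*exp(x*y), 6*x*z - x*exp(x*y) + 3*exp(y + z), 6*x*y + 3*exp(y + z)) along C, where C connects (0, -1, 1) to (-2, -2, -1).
-exp(4) - 26 + 3*exp(-3)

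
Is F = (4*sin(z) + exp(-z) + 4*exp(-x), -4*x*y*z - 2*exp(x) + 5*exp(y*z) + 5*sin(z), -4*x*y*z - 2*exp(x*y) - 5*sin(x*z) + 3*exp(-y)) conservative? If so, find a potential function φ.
No, ∇×F = (4*x*y - 4*x*z - 2*x*exp(x*y) - 5*y*exp(y*z) - 5*cos(z) - 3*exp(-y), 4*y*z + 2*y*exp(x*y) + 5*z*cos(x*z) + 4*cos(z) - exp(-z), -4*y*z - 2*exp(x)) ≠ 0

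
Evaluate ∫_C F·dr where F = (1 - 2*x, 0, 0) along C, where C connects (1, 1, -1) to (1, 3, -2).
0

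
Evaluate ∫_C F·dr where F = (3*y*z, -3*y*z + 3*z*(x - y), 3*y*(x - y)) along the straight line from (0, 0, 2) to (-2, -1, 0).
0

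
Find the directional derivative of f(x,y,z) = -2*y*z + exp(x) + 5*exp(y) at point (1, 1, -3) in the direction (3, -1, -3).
-2*sqrt(19)*E/19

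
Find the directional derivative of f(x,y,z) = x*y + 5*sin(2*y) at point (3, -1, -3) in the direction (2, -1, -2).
-5/3 - 10*cos(2)/3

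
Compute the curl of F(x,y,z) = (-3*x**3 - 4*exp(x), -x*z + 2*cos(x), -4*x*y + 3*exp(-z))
(-3*x, 4*y, -z - 2*sin(x))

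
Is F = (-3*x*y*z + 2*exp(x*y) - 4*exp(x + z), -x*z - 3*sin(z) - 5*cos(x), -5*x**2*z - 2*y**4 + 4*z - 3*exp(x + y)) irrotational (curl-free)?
No, ∇×F = (x - 8*y**3 - 3*exp(x + y) + 3*cos(z), -3*x*y + 10*x*z + 3*exp(x + y) - 4*exp(x + z), 3*x*z - 2*x*exp(x*y) - z + 5*sin(x))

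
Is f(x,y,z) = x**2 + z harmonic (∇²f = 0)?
No, ∇²f = 2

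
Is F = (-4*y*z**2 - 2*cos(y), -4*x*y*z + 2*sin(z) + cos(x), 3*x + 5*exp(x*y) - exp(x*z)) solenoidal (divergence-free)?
No, ∇·F = x*(-4*z - exp(x*z))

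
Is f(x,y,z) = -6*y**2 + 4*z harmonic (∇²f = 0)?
No, ∇²f = -12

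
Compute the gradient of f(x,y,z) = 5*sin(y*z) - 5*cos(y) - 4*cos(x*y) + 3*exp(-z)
(4*y*sin(x*y), 4*x*sin(x*y) + 5*z*cos(y*z) + 5*sin(y), 5*y*cos(y*z) - 3*exp(-z))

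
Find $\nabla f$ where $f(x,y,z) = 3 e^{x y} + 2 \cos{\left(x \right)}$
(3*y*exp(x*y) - 2*sin(x), 3*x*exp(x*y), 0)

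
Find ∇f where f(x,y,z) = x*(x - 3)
(2*x - 3, 0, 0)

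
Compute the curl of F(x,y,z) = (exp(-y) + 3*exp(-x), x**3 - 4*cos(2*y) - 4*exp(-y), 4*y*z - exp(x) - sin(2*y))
(4*z - 2*cos(2*y), exp(x), 3*x**2 + exp(-y))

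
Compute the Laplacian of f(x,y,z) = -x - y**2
-2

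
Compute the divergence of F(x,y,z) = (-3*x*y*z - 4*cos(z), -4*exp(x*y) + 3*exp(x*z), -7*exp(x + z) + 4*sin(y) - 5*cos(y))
-4*x*exp(x*y) - 3*y*z - 7*exp(x + z)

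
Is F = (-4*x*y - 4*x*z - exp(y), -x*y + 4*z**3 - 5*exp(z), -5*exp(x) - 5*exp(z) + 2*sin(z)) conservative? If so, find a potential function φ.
No, ∇×F = (-12*z**2 + 5*exp(z), -4*x + 5*exp(x), 4*x - y + exp(y)) ≠ 0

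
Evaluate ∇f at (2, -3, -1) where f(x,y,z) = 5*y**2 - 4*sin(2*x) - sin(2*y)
(-8*cos(4), -30 - 2*cos(6), 0)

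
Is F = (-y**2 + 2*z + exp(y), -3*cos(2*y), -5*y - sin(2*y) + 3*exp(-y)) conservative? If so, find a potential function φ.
No, ∇×F = (4*sin(y)**2 - 7 - 3*exp(-y), 2, 2*y - exp(y)) ≠ 0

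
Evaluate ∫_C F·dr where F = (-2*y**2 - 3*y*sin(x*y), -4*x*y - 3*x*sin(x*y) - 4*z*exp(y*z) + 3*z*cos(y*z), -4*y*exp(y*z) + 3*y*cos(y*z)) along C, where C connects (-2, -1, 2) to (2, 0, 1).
-5 + 4*exp(-2) - 3*sqrt(2)*cos(pi/4 + 2)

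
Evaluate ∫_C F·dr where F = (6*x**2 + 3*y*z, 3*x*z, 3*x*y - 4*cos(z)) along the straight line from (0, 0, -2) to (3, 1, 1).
-4*sin(2) - 4*sin(1) + 63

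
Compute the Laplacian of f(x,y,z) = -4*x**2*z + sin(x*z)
-x**2*sin(x*z) - z**2*sin(x*z) - 8*z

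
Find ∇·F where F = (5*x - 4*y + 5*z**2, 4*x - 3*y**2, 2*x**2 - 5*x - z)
4 - 6*y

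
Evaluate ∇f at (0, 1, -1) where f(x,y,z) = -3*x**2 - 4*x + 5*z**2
(-4, 0, -10)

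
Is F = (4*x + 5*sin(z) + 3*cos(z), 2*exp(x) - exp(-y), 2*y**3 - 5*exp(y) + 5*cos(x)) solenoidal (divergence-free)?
No, ∇·F = 4 + exp(-y)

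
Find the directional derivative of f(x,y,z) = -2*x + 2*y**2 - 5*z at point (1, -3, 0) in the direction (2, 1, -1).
-11*sqrt(6)/6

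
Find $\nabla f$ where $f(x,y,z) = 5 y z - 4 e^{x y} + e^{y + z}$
(-4*y*exp(x*y), -4*x*exp(x*y) + 5*z + exp(y + z), 5*y + exp(y + z))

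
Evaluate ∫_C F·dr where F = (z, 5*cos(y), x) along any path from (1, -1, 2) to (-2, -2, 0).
-5*sin(2) - 2 + 5*sin(1)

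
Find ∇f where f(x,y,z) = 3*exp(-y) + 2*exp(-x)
(-2*exp(-x), -3*exp(-y), 0)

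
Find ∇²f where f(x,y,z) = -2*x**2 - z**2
-6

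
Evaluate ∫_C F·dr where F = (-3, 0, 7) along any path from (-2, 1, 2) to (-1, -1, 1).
-10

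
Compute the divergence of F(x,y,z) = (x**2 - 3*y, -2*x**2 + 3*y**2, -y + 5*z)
2*x + 6*y + 5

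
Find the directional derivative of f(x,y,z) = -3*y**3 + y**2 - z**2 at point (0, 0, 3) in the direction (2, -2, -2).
2*sqrt(3)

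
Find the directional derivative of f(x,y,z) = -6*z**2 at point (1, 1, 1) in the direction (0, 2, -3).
36*sqrt(13)/13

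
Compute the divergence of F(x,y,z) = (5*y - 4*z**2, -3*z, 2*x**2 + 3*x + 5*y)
0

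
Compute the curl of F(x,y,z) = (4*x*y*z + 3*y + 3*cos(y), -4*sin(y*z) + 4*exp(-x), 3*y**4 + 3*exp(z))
(4*y*(3*y**2 + cos(y*z)), 4*x*y, -4*x*z + 3*sin(y) - 3 - 4*exp(-x))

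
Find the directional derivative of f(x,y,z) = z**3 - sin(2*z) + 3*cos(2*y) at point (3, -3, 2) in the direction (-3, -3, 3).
2*sqrt(3)*(-cos(4) - 3*sin(6) + 6)/3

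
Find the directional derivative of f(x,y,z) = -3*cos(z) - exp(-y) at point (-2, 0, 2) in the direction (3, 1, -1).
sqrt(11)*(1 - 3*sin(2))/11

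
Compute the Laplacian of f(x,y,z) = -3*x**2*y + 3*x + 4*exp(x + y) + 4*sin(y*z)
-4*y**2*sin(y*z) - 6*y - 4*z**2*sin(y*z) + 8*exp(x + y)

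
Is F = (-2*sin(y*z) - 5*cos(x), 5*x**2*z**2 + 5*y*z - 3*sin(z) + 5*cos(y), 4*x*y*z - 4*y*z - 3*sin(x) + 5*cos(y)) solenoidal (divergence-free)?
No, ∇·F = 4*x*y - 4*y + 5*z + 5*sin(x) - 5*sin(y)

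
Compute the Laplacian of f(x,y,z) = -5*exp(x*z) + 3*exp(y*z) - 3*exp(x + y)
-5*x**2*exp(x*z) + 3*y**2*exp(y*z) - 5*z**2*exp(x*z) + 3*z**2*exp(y*z) - 6*exp(x + y)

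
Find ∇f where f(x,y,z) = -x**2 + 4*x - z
(4 - 2*x, 0, -1)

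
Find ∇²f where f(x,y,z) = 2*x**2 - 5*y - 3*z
4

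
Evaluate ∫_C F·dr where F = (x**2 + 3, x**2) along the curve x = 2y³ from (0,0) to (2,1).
194/21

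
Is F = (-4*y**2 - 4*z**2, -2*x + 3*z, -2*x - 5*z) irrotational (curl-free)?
No, ∇×F = (-3, 2 - 8*z, 8*y - 2)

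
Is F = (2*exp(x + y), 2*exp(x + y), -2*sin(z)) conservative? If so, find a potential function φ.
Yes, F is conservative. φ = 2*exp(x + y) + 2*cos(z)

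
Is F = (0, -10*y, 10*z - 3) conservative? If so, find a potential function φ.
Yes, F is conservative. φ = -5*y**2 + 5*z**2 - 3*z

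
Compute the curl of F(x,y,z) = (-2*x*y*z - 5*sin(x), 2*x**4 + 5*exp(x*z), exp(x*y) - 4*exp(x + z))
(x*(exp(x*y) - 5*exp(x*z)), -2*x*y - y*exp(x*y) + 4*exp(x + z), 8*x**3 + 2*x*z + 5*z*exp(x*z))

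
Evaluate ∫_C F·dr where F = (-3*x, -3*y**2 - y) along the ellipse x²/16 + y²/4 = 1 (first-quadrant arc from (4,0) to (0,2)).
14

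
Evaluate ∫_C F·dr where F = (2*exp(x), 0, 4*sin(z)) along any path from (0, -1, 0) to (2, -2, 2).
-4*cos(2) + 2 + 2*exp(2)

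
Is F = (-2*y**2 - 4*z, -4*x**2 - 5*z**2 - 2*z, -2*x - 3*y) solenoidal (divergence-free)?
Yes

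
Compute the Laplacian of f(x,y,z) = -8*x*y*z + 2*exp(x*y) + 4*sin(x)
2*x**2*exp(x*y) + 2*y**2*exp(x*y) - 4*sin(x)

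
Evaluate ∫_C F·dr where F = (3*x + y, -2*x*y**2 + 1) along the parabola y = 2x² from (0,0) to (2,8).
-11882/21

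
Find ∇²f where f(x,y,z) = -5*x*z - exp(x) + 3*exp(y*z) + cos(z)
3*y**2*exp(y*z) + 3*z**2*exp(y*z) - exp(x) - cos(z)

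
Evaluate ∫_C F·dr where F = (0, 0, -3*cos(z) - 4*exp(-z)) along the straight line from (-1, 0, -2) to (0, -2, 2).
-4*exp(2) - 6*sin(2) + 4*exp(-2)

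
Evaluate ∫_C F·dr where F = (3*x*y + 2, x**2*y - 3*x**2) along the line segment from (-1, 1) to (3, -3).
28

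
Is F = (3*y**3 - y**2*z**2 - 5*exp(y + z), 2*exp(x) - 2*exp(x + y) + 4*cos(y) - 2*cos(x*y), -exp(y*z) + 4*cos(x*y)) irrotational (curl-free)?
No, ∇×F = (-4*x*sin(x*y) - z*exp(y*z), -2*y**2*z + 4*y*sin(x*y) - 5*exp(y + z), -9*y**2 + 2*y*z**2 + 2*y*sin(x*y) + 2*exp(x) - 2*exp(x + y) + 5*exp(y + z))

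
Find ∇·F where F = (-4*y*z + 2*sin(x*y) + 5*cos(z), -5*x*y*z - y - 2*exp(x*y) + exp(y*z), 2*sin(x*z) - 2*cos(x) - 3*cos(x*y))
-5*x*z - 2*x*exp(x*y) + 2*x*cos(x*z) + 2*y*cos(x*y) + z*exp(y*z) - 1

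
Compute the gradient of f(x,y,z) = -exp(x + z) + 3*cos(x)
(-exp(x + z) - 3*sin(x), 0, -exp(x + z))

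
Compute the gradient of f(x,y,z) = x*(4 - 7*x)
(4 - 14*x, 0, 0)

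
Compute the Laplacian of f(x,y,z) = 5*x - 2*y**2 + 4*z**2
4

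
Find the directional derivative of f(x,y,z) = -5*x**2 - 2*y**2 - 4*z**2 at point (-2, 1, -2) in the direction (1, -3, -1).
16*sqrt(11)/11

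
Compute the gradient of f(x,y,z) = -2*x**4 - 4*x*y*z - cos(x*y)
(-8*x**3 - 4*y*z + y*sin(x*y), x*(-4*z + sin(x*y)), -4*x*y)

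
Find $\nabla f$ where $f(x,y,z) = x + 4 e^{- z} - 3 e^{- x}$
(1 + 3*exp(-x), 0, -4*exp(-z))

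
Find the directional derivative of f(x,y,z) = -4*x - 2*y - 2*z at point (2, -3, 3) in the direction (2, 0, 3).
-14*sqrt(13)/13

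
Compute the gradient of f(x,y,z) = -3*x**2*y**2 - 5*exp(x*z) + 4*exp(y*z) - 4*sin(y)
(-6*x*y**2 - 5*z*exp(x*z), -6*x**2*y + 4*z*exp(y*z) - 4*cos(y), -5*x*exp(x*z) + 4*y*exp(y*z))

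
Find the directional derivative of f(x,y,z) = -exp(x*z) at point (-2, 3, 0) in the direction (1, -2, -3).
-3*sqrt(14)/7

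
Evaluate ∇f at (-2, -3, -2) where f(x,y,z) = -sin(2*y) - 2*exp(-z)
(0, -2*cos(6), 2*exp(2))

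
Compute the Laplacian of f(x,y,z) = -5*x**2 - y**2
-12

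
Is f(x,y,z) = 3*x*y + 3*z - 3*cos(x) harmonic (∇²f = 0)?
No, ∇²f = 3*cos(x)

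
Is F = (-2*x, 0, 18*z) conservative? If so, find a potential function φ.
Yes, F is conservative. φ = -x**2 + 9*z**2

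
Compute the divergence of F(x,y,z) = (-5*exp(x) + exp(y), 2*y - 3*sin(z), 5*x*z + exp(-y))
5*x - 5*exp(x) + 2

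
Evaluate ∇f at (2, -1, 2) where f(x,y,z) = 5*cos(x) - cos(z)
(-5*sin(2), 0, sin(2))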